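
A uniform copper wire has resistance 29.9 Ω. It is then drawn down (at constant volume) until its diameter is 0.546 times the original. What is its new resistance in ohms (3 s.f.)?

Volume constant ⇒ L' = L/r² with r = 0.546. R' = ρL'/A' = ρ(L/r²)/(πr²d₀²/4) = R/r⁴.
R' = 11.25 × 29.9 = 336 Ω

336 Ω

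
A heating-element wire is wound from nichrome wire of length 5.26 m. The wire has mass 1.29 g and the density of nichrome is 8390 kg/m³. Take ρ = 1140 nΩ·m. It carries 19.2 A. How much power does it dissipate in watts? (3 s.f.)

ρ = 1140 nΩ·m = 1.14×10^-6 Ω·m
A = m/(density·L) = 0.00129/(8390×5.26) = 2.9231e-08 m²
R = ρL/A = (1.14×10^-6)(5.26)/(2.9231e-08) = 205.1 Ω
P = I²R = (19.2)² × 205.1 = 75600 W

75600 W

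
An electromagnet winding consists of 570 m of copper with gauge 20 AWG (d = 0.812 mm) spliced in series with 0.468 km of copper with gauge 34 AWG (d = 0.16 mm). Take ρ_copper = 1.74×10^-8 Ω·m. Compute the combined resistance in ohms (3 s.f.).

Segment 1: A = π(0.812/2 mm)² = π(4.0600e-04 m)² = 5.178e-07 m²
R₁ = ρL/A = (1.74×10^-8)(570)/(5.178e-07) = 19.15 Ω
Segment 2: A = π(0.16/2 mm)² = π(8.0000e-05 m)² = 2.011e-08 m²
R₂ = (1.74×10^-8)(468)/(2.011e-08) = 405 Ω
R = R₁ + R₂ = 424 Ω

424 Ω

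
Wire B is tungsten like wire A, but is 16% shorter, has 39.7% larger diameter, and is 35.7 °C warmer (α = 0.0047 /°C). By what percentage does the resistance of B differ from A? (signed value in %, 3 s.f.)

R ∝ ρL/d² with ρ ∝ (1+αΔT), so R_B/R_A = (1 − 16/100) × (1 + 39.7/100)⁻² × (1 + 0.0047×35.7)
= 0.84 × 0.5124 × 1.168 = 0.5026
(R_B − R_A)/R_A = 0.5026 − 1 = -49.7%

-49.7%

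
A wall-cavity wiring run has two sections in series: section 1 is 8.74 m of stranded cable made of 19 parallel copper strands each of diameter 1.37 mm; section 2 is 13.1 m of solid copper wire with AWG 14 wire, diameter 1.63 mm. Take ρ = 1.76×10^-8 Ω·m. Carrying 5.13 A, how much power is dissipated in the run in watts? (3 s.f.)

3.05 W

Section 1: A_strand = π(6.8500e-04)² = 1.474e-06 m²; R₁ = ρL/(N·A_s) = (1.76×10^-8)(8.74)/(19×1.474e-06) = 0.005492 Ω
Section 2: A = π(1.63/2 mm)² = π(8.1500e-04 m)² = 2.087e-06 m²
R₂ = (1.76×10^-8)(13.1)/(2.087e-06) = 0.1105 Ω
R = R₁ + R₂ = 0.116 Ω
P = I²R = (5.13)² × 0.116 = 3.05 W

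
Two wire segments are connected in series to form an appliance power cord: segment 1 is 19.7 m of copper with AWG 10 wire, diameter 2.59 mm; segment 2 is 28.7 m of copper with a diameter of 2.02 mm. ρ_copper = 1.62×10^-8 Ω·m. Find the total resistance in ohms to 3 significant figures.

0.206 Ω

Segment 1: A = π(2.59/2 mm)² = π(1.2950e-03 m)² = 5.269e-06 m²
R₁ = ρL/A = (1.62×10^-8)(19.7)/(5.269e-06) = 0.06057 Ω
Segment 2: A = π(d/2)² = π(1.0100e-03 m)² = 3.205e-06 m²
R₂ = (1.62×10^-8)(28.7)/(3.205e-06) = 0.1451 Ω
R = R₁ + R₂ = 0.206 Ω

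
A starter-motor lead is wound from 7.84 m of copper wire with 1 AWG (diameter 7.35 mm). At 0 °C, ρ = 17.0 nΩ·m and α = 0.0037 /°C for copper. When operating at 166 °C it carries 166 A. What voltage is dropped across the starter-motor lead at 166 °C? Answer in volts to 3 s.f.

0.842 V

ρ = 17.0 nΩ·m = 1.70×10^-8 Ω·m
A = π(7.35/2 mm)² = π(3.6750e-03 m)² = 4.243e-05 m²
R₍0₎ = ρL/A = (1.70×10^-8)(7.84)/(4.243e-05) = 0.003141 Ω
R₍166₎ = R₍0₎(1 + αΔT) = 0.003141 × (1 + 0.0037×166) = 0.005071 Ω
V = IR = 166 × 0.005071 = 0.842 V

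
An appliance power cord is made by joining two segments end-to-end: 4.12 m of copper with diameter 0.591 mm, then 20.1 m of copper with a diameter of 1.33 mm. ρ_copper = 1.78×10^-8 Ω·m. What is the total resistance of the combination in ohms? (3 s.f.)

Segment 1: A = π(d/2)² = π(2.9550e-04 m)² = 2.743e-07 m²
R₁ = ρL/A = (1.78×10^-8)(4.12)/(2.743e-07) = 0.2673 Ω
Segment 2: A = π(d/2)² = π(6.6500e-04 m)² = 1.389e-06 m²
R₂ = (1.78×10^-8)(20.1)/(1.389e-06) = 0.2575 Ω
R = R₁ + R₂ = 0.525 Ω

0.525 Ω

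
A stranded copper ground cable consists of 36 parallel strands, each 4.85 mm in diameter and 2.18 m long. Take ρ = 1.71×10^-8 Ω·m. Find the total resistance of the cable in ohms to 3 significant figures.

5.61×10^-5 Ω

A_strand = π(2.4250e-03 m)² = 1.847e-05 m²
R_strand = ρL/A = (1.71×10^-8)(2.18)/(1.847e-05) = 0.002018 Ω
R_total = R_strand/N = 0.002018/36 = 5.61×10^-5 Ω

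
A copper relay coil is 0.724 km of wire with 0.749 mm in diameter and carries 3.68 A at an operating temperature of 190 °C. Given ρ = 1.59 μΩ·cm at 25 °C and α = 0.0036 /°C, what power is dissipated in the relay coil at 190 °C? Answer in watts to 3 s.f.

ρ = 1.59 μΩ·cm = 1.59×10^-8 Ω·m
A = π(d/2)² = π(3.7450e-04 m)² = 4.406e-07 m²
R₍25₎ = ρL/A = (1.59×10^-8)(724)/(4.406e-07) = 26.13 Ω
R₍190₎ = R₍25₎(1 + αΔT) = 26.13 × (1 + 0.0036×165) = 41.65 Ω
P = I²R = (3.68)² × 41.65 = 564 W

564 W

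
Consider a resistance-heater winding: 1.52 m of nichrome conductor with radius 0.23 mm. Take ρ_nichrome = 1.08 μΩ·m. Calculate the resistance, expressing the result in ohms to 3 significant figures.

ρ = 1.08 μΩ·m = 1.08×10^-6 Ω·m
A = πr² = π(2.3000e-04 m)² = 1.662e-07 m²
R = ρL/A = (1.08×10^-6)(1.52 m)/(1.662e-07 m²) = 9.88 Ω

9.88 Ω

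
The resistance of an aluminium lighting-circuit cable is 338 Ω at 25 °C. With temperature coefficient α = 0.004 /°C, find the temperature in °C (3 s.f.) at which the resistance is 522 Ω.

R = R₀(1 + α(T − T₀)) ⇒ T = T₀ + (R/R₀ − 1)/α
T = 25 + (522/338 − 1)/0.004 = 25 + (0.5444)/0.004 = 161 °C

161 °C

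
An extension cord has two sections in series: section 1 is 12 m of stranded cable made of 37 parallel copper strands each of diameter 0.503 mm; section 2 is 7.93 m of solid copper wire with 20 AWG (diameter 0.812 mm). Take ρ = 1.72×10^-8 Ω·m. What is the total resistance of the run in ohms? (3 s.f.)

0.291 Ω

Section 1: A_strand = π(2.5150e-04)² = 1.987e-07 m²; R₁ = ρL/(N·A_s) = (1.72×10^-8)(12)/(37×1.987e-07) = 0.02807 Ω
Section 2: A = π(0.812/2 mm)² = π(4.0600e-04 m)² = 5.178e-07 m²
R₂ = (1.72×10^-8)(7.93)/(5.178e-07) = 0.2634 Ω
R = R₁ + R₂ = 0.291 Ω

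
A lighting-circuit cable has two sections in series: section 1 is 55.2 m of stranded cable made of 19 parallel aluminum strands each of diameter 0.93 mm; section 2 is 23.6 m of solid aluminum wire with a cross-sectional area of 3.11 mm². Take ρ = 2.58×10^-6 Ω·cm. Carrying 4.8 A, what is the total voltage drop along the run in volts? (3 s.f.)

1.47 V

ρ = 2.58×10^-6 Ω·cm = 2.58×10^-8 Ω·m
Section 1: A_strand = π(4.6500e-04)² = 6.793e-07 m²; R₁ = ρL/(N·A_s) = (2.58×10^-8)(55.2)/(19×6.793e-07) = 0.1103 Ω
Section 2: A = 3.11 mm² = 3.110e-06 m²
R₂ = (2.58×10^-8)(23.6)/(3.110e-06) = 0.1958 Ω
R = R₁ + R₂ = 0.3061 Ω
V = IR = 4.8 × 0.3061 = 1.47 V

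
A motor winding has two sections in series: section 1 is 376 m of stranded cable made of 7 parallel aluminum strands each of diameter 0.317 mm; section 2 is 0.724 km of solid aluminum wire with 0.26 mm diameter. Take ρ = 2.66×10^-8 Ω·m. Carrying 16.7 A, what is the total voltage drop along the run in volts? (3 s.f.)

6360 V

Section 1: A_strand = π(1.5850e-04)² = 7.892e-08 m²; R₁ = ρL/(N·A_s) = (2.66×10^-8)(376)/(7×7.892e-08) = 18.1 Ω
Section 2: A = π(d/2)² = π(1.3000e-04 m)² = 5.309e-08 m²
R₂ = (2.66×10^-8)(724)/(5.309e-08) = 362.7 Ω
R = R₁ + R₂ = 380.8 Ω
V = IR = 16.7 × 380.8 = 6360 V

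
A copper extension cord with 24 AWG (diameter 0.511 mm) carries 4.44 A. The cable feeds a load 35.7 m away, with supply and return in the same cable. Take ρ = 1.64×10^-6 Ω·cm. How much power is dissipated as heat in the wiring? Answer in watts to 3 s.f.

ρ = 1.64×10^-6 Ω·cm = 1.64×10^-8 Ω·m
A = π(0.511/2 mm)² = π(2.5550e-04 m)² = 2.051e-07 m²
Total conductor length (both ways) L = 2 × 35.7 = 71.4 m
R = ρL/A = (1.64×10^-8)(71.4)/(2.051e-07) = 5.71 Ω
P = I²R = (4.44)² × 5.71 = 113 W

113 W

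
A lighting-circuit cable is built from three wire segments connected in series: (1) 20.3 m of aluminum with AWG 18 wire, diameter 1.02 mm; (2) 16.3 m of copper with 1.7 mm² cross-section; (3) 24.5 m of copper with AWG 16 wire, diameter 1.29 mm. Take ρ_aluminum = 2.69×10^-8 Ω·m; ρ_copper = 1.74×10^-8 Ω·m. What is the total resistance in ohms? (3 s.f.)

Seg 1: A = π(1.02/2 mm)² = π(5.1000e-04 m)² = 8.171e-07 m²
R_1 = (2.69×10^-8)(20.3)/(8.171e-07) = 0.6683 Ω
Seg 2: A = 1.7 mm² = 1.700e-06 m²
R_2 = (1.74×10^-8)(16.3)/(1.700e-06) = 0.1668 Ω
Seg 3: A = π(1.29/2 mm)² = π(6.4500e-04 m)² = 1.307e-06 m²
R_3 = (1.74×10^-8)(24.5)/(1.307e-06) = 0.3262 Ω
R_total = R_1 + R_2 + R_3 = 1.16 Ω

1.16 Ω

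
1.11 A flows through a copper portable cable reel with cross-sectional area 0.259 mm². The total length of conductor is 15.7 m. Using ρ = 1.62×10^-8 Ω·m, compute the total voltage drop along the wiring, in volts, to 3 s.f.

A = 0.259 mm² = 2.590e-07 m²
R = ρL/A = (1.62×10^-8)(15.7)/(2.590e-07) = 0.982 Ω
V = IR = 1.11 × 0.982 = 1.09 V

1.09 V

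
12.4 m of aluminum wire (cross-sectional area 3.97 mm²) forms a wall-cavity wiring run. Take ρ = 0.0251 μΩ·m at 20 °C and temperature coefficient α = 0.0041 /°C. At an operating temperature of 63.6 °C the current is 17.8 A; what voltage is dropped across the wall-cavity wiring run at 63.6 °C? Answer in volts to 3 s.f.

ρ = 0.0251 μΩ·m = 2.51×10^-8 Ω·m
A = 3.97 mm² = 3.970e-06 m²
R₍20₎ = ρL/A = (2.51×10^-8)(12.4)/(3.970e-06) = 0.0784 Ω
R₍63.6₎ = R₍20₎(1 + αΔT) = 0.0784 × (1 + 0.0041×43.6) = 0.09241 Ω
V = IR = 17.8 × 0.09241 = 1.64 V

1.64 V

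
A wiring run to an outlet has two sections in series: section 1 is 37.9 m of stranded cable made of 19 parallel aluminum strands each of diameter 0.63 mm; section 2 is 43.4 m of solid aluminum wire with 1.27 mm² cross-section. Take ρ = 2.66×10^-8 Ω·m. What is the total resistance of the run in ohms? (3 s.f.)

1.08 Ω

Section 1: A_strand = π(3.1500e-04)² = 3.117e-07 m²; R₁ = ρL/(N·A_s) = (2.66×10^-8)(37.9)/(19×3.117e-07) = 0.1702 Ω
Section 2: A = 1.27 mm² = 1.270e-06 m²
R₂ = (2.66×10^-8)(43.4)/(1.270e-06) = 0.909 Ω
R = R₁ + R₂ = 1.08 Ω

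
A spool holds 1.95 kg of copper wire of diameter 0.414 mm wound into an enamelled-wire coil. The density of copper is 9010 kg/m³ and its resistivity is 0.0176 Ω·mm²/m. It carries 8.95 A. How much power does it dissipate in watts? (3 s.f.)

ρ = 0.0176 Ω·mm²/m = 1.76×10^-8 Ω·m
A = π(d/2)² = π(2.0700e-04 m)² = 1.3461e-07 m²
L = m/(density·A) = 1.95/(9010×1.3461e-07) = 1608 m
R = ρL/A = (1.76×10^-8)(1608)/(1.3461e-07) = 210.2 Ω
P = I²R = (8.95)² × 210.2 = 16800 W

16800 W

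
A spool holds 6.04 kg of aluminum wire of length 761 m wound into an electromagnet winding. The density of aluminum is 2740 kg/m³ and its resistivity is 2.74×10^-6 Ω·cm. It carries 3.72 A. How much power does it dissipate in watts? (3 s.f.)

ρ = 2.74×10^-6 Ω·cm = 2.74×10^-8 Ω·m
A = m/(density·L) = 6.04/(2740×761) = 2.8967e-06 m²
R = ρL/A = (2.74×10^-8)(761)/(2.8967e-06) = 7.198 Ω
P = I²R = (3.72)² × 7.198 = 99.6 W

99.6 W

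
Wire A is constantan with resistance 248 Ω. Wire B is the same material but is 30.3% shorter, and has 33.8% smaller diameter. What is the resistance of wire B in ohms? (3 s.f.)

394 Ω

R ∝ L/d², so R_B/R_A = (1 − 30.3/100) × (1 − 33.8/100)⁻²
= 0.697 × 2.282 = 1.59
R_B = 1.59 × 248 = 394 Ω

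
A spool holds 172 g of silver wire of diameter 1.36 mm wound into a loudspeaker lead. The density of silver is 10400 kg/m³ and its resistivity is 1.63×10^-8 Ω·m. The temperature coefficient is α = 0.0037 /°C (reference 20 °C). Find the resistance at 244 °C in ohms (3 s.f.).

A = π(d/2)² = π(6.8000e-04 m)² = 1.4527e-06 m²
L = m/(density·A) = 0.172/(10400×1.4527e-06) = 11.38 m
R = ρL/A = (1.63×10^-8)(11.38)/(1.4527e-06) = 0.1277 Ω
R(244 °C) = 0.1277 × (1 + 0.0037×224) = 0.234 Ω

0.234 Ω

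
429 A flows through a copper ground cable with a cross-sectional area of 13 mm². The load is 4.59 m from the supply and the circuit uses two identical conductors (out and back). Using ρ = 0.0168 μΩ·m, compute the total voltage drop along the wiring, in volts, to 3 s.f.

ρ = 0.0168 μΩ·m = 1.68×10^-8 Ω·m
A = 13 mm² = 1.300e-05 m²
Total conductor length (both ways) L = 2 × 4.59 = 9.18 m
R = ρL/A = (1.68×10^-8)(9.18)/(1.300e-05) = 0.01186 Ω
V = IR = 429 × 0.01186 = 5.09 V

5.09 V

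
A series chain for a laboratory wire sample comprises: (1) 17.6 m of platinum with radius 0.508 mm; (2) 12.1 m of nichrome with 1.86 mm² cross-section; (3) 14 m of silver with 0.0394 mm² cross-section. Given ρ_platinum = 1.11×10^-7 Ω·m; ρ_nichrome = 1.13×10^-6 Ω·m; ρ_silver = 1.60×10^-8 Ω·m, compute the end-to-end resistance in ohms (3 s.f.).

15.4 Ω

Seg 1: A = πr² = π(5.0800e-04 m)² = 8.107e-07 m²
R_1 = (1.11×10^-7)(17.6)/(8.107e-07) = 2.41 Ω
Seg 2: A = 1.86 mm² = 1.860e-06 m²
R_2 = (1.13×10^-6)(12.1)/(1.860e-06) = 7.351 Ω
Seg 3: A = 0.0394 mm² = 3.940e-08 m²
R_3 = (1.60×10^-8)(14)/(3.940e-08) = 5.685 Ω
R_total = R_1 + R_2 + R_3 = 15.4 Ω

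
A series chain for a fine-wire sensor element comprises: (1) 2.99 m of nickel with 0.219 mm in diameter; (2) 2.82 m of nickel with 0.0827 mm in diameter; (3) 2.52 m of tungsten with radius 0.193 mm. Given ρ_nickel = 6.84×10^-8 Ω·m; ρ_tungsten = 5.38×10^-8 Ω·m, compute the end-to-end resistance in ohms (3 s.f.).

Seg 1: A = π(d/2)² = π(1.0950e-04 m)² = 3.767e-08 m²
R_1 = (6.84×10^-8)(2.99)/(3.767e-08) = 5.429 Ω
Seg 2: A = π(d/2)² = π(4.1350e-05 m)² = 5.372e-09 m²
R_2 = (6.84×10^-8)(2.82)/(5.372e-09) = 35.91 Ω
Seg 3: A = πr² = π(1.9300e-04 m)² = 1.170e-07 m²
R_3 = (5.38×10^-8)(2.52)/(1.170e-07) = 1.159 Ω
R_total = R_1 + R_2 + R_3 = 42.5 Ω

42.5 Ω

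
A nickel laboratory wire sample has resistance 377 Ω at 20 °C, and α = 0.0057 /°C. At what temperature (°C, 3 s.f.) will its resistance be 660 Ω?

R = R₀(1 + α(T − T₀)) ⇒ T = T₀ + (R/R₀ − 1)/α
T = 20 + (660/377 − 1)/0.0057 = 20 + (0.7507)/0.0057 = 152 °C

152 °C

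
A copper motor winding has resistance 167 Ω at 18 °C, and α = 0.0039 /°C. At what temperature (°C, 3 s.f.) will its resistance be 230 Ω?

R = R₀(1 + α(T − T₀)) ⇒ T = T₀ + (R/R₀ − 1)/α
T = 18 + (230/167 − 1)/0.0039 = 18 + (0.3772)/0.0039 = 115 °C

115 °C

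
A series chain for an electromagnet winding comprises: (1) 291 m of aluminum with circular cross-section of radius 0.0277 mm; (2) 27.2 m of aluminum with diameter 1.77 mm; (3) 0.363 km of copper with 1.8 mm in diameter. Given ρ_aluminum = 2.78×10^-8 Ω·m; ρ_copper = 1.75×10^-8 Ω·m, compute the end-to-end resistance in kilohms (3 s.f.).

3.36 kΩ

Seg 1: A = πr² = π(2.7700e-05 m)² = 2.411e-09 m²
R_1 = (2.78×10^-8)(291)/(2.411e-09) = 3356 Ω
Seg 2: A = π(d/2)² = π(8.8500e-04 m)² = 2.461e-06 m²
R_2 = (2.78×10^-8)(27.2)/(2.461e-06) = 0.3073 Ω
Seg 3: A = π(d/2)² = π(9.0000e-04 m)² = 2.545e-06 m²
R_3 = (1.75×10^-8)(363)/(2.545e-06) = 2.496 Ω
R_total = R_1 + R_2 + R_3 = 3.36 kΩ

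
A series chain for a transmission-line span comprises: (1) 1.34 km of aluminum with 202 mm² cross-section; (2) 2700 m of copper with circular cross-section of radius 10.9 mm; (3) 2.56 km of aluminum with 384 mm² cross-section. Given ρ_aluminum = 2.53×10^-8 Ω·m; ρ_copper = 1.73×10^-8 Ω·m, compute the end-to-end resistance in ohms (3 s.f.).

0.462 Ω

Seg 1: A = 202 mm² = 2.020e-04 m²
R_1 = (2.53×10^-8)(1340)/(2.020e-04) = 0.1678 Ω
Seg 2: A = πr² = π(1.0900e-02 m)² = 3.733e-04 m²
R_2 = (1.73×10^-8)(2700)/(3.733e-04) = 0.1251 Ω
Seg 3: A = 384 mm² = 3.840e-04 m²
R_3 = (2.53×10^-8)(2560)/(3.840e-04) = 0.1687 Ω
R_total = R_1 + R_2 + R_3 = 0.462 Ω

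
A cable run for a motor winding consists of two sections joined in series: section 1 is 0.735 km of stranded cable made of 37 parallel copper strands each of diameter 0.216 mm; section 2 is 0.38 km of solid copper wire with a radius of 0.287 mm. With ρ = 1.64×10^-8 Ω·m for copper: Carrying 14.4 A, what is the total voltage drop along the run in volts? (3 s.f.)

Section 1: A_strand = π(1.0800e-04)² = 3.664e-08 m²; R₁ = ρL/(N·A_s) = (1.64×10^-8)(735)/(37×3.664e-08) = 8.891 Ω
Section 2: A = πr² = π(2.8700e-04 m)² = 2.588e-07 m²
R₂ = (1.64×10^-8)(380)/(2.588e-07) = 24.08 Ω
R = R₁ + R₂ = 32.97 Ω
V = IR = 14.4 × 32.97 = 475 V

475 V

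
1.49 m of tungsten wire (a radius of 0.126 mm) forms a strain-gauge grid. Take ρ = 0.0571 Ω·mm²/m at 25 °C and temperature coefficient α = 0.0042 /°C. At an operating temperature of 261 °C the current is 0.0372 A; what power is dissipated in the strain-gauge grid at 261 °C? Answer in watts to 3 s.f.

0.00470 W

ρ = 0.0571 Ω·mm²/m = 5.71×10^-8 Ω·m
A = πr² = π(1.2600e-04 m)² = 4.988e-08 m²
R₍25₎ = ρL/A = (5.71×10^-8)(1.49)/(4.988e-08) = 1.706 Ω
R₍261₎ = R₍25₎(1 + αΔT) = 1.706 × (1 + 0.0042×236) = 3.397 Ω
P = I²R = (0.0372)² × 3.397 = 0.00470 W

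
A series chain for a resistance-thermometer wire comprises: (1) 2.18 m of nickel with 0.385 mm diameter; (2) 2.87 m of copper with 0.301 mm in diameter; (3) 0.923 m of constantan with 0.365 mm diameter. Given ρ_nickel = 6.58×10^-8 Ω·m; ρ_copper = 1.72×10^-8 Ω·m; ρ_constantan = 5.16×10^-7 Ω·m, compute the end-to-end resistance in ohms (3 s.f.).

Seg 1: A = π(d/2)² = π(1.9250e-04 m)² = 1.164e-07 m²
R_1 = (6.58×10^-8)(2.18)/(1.164e-07) = 1.232 Ω
Seg 2: A = π(d/2)² = π(1.5050e-04 m)² = 7.116e-08 m²
R_2 = (1.72×10^-8)(2.87)/(7.116e-08) = 0.6937 Ω
Seg 3: A = π(d/2)² = π(1.8250e-04 m)² = 1.046e-07 m²
R_3 = (5.16×10^-7)(0.923)/(1.046e-07) = 4.552 Ω
R_total = R_1 + R_2 + R_3 = 6.48 Ω

6.48 Ω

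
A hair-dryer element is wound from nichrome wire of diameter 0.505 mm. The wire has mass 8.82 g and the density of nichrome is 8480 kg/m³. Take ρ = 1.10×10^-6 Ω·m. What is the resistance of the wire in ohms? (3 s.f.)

28.5 Ω

A = π(d/2)² = π(2.5250e-04 m)² = 2.0030e-07 m²
L = m/(density·A) = 0.00882/(8480×2.0030e-07) = 5.193 m
R = ρL/A = (1.10×10^-6)(5.193)/(2.0030e-07) = 28.5 Ω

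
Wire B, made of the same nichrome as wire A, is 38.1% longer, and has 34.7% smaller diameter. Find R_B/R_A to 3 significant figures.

3.24

R ∝ L/d², so R_B/R_A = (1 + 38.1/100) × (1 − 34.7/100)⁻²
= 1.381 × 2.345 = 3.24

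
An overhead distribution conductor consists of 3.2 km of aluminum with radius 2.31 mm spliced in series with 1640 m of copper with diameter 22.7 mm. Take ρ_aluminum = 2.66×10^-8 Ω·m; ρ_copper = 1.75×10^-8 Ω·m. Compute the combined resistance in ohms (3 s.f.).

Segment 1: A = πr² = π(2.3100e-03 m)² = 1.676e-05 m²
R₁ = ρL/A = (2.66×10^-8)(3200)/(1.676e-05) = 5.078 Ω
Segment 2: A = π(d/2)² = π(1.1350e-02 m)² = 4.047e-04 m²
R₂ = (1.75×10^-8)(1640)/(4.047e-04) = 0.07092 Ω
R = R₁ + R₂ = 5.15 Ω

5.15 Ω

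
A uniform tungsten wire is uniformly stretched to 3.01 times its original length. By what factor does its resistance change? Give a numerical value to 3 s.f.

Volume constant ⇒ A' = A/k with k = 3.01. R' = ρ(kL)/(A/k) = k²R.
Factor = 9.06

9.06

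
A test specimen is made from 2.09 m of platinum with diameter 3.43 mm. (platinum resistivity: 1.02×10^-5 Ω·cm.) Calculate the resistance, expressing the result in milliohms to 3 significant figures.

ρ = 1.02×10^-5 Ω·cm = 1.02×10^-7 Ω·m
A = π(d/2)² = π(1.7150e-03 m)² = 9.240e-06 m²
R = ρL/A = (1.02×10^-7)(2.09 m)/(9.240e-06 m²) = 23.1 mΩ

23.1 mΩ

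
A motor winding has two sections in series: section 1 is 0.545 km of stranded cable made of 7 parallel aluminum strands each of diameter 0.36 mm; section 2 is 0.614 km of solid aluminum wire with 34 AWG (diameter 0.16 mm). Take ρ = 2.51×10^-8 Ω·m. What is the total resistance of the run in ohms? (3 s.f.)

786 Ω

Section 1: A_strand = π(1.8000e-04)² = 1.018e-07 m²; R₁ = ρL/(N·A_s) = (2.51×10^-8)(545)/(7×1.018e-07) = 19.2 Ω
Section 2: A = π(0.16/2 mm)² = π(8.0000e-05 m)² = 2.011e-08 m²
R₂ = (2.51×10^-8)(614)/(2.011e-08) = 766.5 Ω
R = R₁ + R₂ = 786 Ω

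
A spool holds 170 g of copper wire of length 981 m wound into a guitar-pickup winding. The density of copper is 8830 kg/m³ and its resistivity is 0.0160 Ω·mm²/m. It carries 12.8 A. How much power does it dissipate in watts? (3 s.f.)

1.31×10^5 W

ρ = 0.0160 Ω·mm²/m = 1.60×10^-8 Ω·m
A = m/(density·L) = 0.17/(8830×981) = 1.9625e-08 m²
R = ρL/A = (1.60×10^-8)(981)/(1.9625e-08) = 799.8 Ω
P = I²R = (12.8)² × 799.8 = 1.31×10^5 W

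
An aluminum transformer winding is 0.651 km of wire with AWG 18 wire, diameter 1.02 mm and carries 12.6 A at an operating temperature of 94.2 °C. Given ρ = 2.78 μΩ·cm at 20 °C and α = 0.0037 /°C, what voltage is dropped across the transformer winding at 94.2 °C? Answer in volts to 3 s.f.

356 V

ρ = 2.78 μΩ·cm = 2.78×10^-8 Ω·m
A = π(1.02/2 mm)² = π(5.1000e-04 m)² = 8.171e-07 m²
R₍20₎ = ρL/A = (2.78×10^-8)(651)/(8.171e-07) = 22.15 Ω
R₍94.2₎ = R₍20₎(1 + αΔT) = 22.15 × (1 + 0.0037×74.2) = 28.23 Ω
V = IR = 12.6 × 28.23 = 356 V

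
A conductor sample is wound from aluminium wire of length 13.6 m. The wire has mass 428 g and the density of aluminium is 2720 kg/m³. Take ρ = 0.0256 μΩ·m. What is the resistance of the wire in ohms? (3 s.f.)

ρ = 0.0256 μΩ·m = 2.56×10^-8 Ω·m
A = m/(density·L) = 0.428/(2720×13.6) = 1.1570e-05 m²
R = ρL/A = (2.56×10^-8)(13.6)/(1.1570e-05) = 0.0301 Ω

0.0301 Ω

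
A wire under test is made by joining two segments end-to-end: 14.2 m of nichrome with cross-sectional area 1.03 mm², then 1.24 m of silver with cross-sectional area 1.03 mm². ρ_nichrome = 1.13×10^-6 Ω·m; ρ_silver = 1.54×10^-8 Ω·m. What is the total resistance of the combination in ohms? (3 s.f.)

Segment 1: A = 1.03 mm² = 1.030e-06 m²
R₁ = ρL/A = (1.13×10^-6)(14.2)/(1.030e-06) = 15.58 Ω
R₂ = (1.54×10^-8)(1.24)/(1.030e-06) = 0.01854 Ω
R = R₁ + R₂ = 15.6 Ω

15.6 Ω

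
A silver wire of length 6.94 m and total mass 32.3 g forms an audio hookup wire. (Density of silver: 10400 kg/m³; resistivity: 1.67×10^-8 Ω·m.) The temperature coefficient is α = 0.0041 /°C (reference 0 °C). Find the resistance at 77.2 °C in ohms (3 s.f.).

A = m/(density·L) = 0.0323/(10400×6.94) = 4.4752e-07 m²
R = ρL/A = (1.67×10^-8)(6.94)/(4.4752e-07) = 0.259 Ω
R(77.2 °C) = 0.259 × (1 + 0.0041×77.2) = 0.341 Ω

0.341 Ω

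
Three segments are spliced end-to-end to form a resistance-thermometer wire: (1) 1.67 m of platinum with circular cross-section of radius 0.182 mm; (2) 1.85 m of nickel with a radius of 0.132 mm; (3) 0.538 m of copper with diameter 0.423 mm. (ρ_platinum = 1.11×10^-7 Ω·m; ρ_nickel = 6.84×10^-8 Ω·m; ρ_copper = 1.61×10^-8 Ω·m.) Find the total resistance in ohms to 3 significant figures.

4.15 Ω

Seg 1: A = πr² = π(1.8200e-04 m)² = 1.041e-07 m²
R_1 = (1.11×10^-7)(1.67)/(1.041e-07) = 1.781 Ω
Seg 2: A = πr² = π(1.3200e-04 m)² = 5.474e-08 m²
R_2 = (6.84×10^-8)(1.85)/(5.474e-08) = 2.312 Ω
Seg 3: A = π(d/2)² = π(2.1150e-04 m)² = 1.405e-07 m²
R_3 = (1.61×10^-8)(0.538)/(1.405e-07) = 0.06164 Ω
R_total = R_1 + R_2 + R_3 = 4.15 Ω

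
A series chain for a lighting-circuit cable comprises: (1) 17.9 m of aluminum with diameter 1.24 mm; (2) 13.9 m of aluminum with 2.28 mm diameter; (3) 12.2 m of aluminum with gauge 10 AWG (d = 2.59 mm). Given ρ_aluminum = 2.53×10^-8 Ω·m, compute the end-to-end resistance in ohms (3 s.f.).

Seg 1: A = π(d/2)² = π(6.2000e-04 m)² = 1.208e-06 m²
R_1 = (2.53×10^-8)(17.9)/(1.208e-06) = 0.375 Ω
Seg 2: A = π(d/2)² = π(1.1400e-03 m)² = 4.083e-06 m²
R_2 = (2.53×10^-8)(13.9)/(4.083e-06) = 0.08613 Ω
Seg 3: A = π(2.59/2 mm)² = π(1.2950e-03 m)² = 5.269e-06 m²
R_3 = (2.53×10^-8)(12.2)/(5.269e-06) = 0.05859 Ω
R_total = R_1 + R_2 + R_3 = 0.520 Ω

0.520 Ω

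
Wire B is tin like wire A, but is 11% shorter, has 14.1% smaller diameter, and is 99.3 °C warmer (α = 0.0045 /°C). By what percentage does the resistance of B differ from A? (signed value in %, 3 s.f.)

R ∝ ρL/d² with ρ ∝ (1+αΔT), so R_B/R_A = (1 − 11/100) × (1 − 14.1/100)⁻² × (1 + 0.0045×99.3)
= 0.89 × 1.355 × 1.447 = 1.745
(R_B − R_A)/R_A = 1.745 − 1 = 74.5%

74.5%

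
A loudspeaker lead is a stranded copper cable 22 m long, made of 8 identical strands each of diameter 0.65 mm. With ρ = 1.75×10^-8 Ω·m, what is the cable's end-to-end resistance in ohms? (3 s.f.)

A_strand = π(3.2500e-04 m)² = 3.318e-07 m²
R_strand = ρL/A = (1.75×10^-8)(22)/(3.318e-07) = 1.16 Ω
R_total = R_strand/N = 1.16/8 = 0.145 Ω

0.145 Ω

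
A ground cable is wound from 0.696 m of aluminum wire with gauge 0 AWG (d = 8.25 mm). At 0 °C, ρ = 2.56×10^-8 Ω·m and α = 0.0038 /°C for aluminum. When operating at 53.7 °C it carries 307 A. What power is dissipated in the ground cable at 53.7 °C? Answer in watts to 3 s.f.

37.8 W

A = π(8.25/2 mm)² = π(4.1250e-03 m)² = 5.346e-05 m²
R₍0₎ = ρL/A = (2.56×10^-8)(0.696)/(5.346e-05) = 3.333×10^-4 Ω
R₍53.7₎ = R₍0₎(1 + αΔT) = 3.333×10^-4 × (1 + 0.0038×53.7) = 4.013×10^-4 Ω
P = I²R = (307)² × 4.013×10^-4 = 37.8 W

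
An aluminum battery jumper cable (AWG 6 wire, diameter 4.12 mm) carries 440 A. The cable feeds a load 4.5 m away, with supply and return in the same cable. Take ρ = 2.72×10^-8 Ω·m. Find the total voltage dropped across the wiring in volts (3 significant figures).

A = π(4.12/2 mm)² = π(2.0600e-03 m)² = 1.333e-05 m²
Total conductor length (both ways) L = 2 × 4.5 = 9 m
R = ρL/A = (2.72×10^-8)(9)/(1.333e-05) = 0.01836 Ω
V = IR = 440 × 0.01836 = 8.08 V

8.08 V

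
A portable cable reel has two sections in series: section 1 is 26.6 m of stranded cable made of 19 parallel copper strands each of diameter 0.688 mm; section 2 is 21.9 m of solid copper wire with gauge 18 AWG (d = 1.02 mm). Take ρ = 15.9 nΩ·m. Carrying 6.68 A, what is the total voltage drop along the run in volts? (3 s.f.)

ρ = 15.9 nΩ·m = 1.59×10^-8 Ω·m
Section 1: A_strand = π(3.4400e-04)² = 3.718e-07 m²; R₁ = ρL/(N·A_s) = (1.59×10^-8)(26.6)/(19×3.718e-07) = 0.05988 Ω
Section 2: A = π(1.02/2 mm)² = π(5.1000e-04 m)² = 8.171e-07 m²
R₂ = (1.59×10^-8)(21.9)/(8.171e-07) = 0.4261 Ω
R = R₁ + R₂ = 0.486 Ω
V = IR = 6.68 × 0.486 = 3.25 V

3.25 V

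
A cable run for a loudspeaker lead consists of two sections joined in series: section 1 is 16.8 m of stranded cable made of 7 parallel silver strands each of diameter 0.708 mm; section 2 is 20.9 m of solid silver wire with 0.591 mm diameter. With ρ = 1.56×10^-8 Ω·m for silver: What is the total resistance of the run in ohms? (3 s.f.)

1.28 Ω

Section 1: A_strand = π(3.5400e-04)² = 3.937e-07 m²; R₁ = ρL/(N·A_s) = (1.56×10^-8)(16.8)/(7×3.937e-07) = 0.0951 Ω
Section 2: A = π(d/2)² = π(2.9550e-04 m)² = 2.743e-07 m²
R₂ = (1.56×10^-8)(20.9)/(2.743e-07) = 1.189 Ω
R = R₁ + R₂ = 1.28 Ω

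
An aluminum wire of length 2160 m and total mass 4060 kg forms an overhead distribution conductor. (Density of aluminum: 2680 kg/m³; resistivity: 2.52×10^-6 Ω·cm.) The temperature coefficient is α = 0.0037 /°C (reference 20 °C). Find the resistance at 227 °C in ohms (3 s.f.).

ρ = 2.52×10^-6 Ω·cm = 2.52×10^-8 Ω·m
A = m/(density·L) = 4060/(2680×2160) = 7.0135e-04 m²
R = ρL/A = (2.52×10^-8)(2160)/(7.0135e-04) = 0.07761 Ω
R(227 °C) = 0.07761 × (1 + 0.0037×207) = 0.137 Ω

0.137 Ω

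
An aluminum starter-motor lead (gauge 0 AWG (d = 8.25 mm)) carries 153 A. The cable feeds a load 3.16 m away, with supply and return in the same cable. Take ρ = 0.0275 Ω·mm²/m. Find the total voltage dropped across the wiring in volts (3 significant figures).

ρ = 0.0275 Ω·mm²/m = 2.75×10^-8 Ω·m
A = π(8.25/2 mm)² = π(4.1250e-03 m)² = 5.346e-05 m²
Total conductor length (both ways) L = 2 × 3.16 = 6.32 m
R = ρL/A = (2.75×10^-8)(6.32)/(5.346e-05) = 0.003251 Ω
V = IR = 153 × 0.003251 = 0.497 V

0.497 V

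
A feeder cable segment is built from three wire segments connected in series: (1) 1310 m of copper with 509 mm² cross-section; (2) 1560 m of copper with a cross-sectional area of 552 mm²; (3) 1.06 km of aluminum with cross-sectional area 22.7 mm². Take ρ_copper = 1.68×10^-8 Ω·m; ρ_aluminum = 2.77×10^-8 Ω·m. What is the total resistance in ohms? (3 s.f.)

Seg 1: A = 509 mm² = 5.090e-04 m²
R_1 = (1.68×10^-8)(1310)/(5.090e-04) = 0.04324 Ω
Seg 2: A = 552 mm² = 5.520e-04 m²
R_2 = (1.68×10^-8)(1560)/(5.520e-04) = 0.04748 Ω
Seg 3: A = 22.7 mm² = 2.270e-05 m²
R_3 = (2.77×10^-8)(1060)/(2.270e-05) = 1.293 Ω
R_total = R_1 + R_2 + R_3 = 1.38 Ω

1.38 Ω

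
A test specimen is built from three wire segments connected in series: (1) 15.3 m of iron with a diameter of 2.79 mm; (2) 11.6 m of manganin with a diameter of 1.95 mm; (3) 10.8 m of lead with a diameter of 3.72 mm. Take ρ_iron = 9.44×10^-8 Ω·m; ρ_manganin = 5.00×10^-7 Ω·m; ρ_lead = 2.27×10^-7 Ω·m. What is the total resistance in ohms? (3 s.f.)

Seg 1: A = π(d/2)² = π(1.3950e-03 m)² = 6.114e-06 m²
R_1 = (9.44×10^-8)(15.3)/(6.114e-06) = 0.2362 Ω
Seg 2: A = π(d/2)² = π(9.7500e-04 m)² = 2.986e-06 m²
R_2 = (5.00×10^-7)(11.6)/(2.986e-06) = 1.942 Ω
Seg 3: A = π(d/2)² = π(1.8600e-03 m)² = 1.087e-05 m²
R_3 = (2.27×10^-7)(10.8)/(1.087e-05) = 0.2256 Ω
R_total = R_1 + R_2 + R_3 = 2.40 Ω

2.40 Ω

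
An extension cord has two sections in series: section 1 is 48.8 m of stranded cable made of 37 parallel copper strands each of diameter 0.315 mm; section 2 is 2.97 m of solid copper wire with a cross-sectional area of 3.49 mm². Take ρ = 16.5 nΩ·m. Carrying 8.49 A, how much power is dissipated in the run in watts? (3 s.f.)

21.1 W

ρ = 16.5 nΩ·m = 1.65×10^-8 Ω·m
Section 1: A_strand = π(1.5750e-04)² = 7.793e-08 m²; R₁ = ρL/(N·A_s) = (1.65×10^-8)(48.8)/(37×7.793e-08) = 0.2792 Ω
Section 2: A = 3.49 mm² = 3.490e-06 m²
R₂ = (1.65×10^-8)(2.97)/(3.490e-06) = 0.01404 Ω
R = R₁ + R₂ = 0.2933 Ω
P = I²R = (8.49)² × 0.2933 = 21.1 W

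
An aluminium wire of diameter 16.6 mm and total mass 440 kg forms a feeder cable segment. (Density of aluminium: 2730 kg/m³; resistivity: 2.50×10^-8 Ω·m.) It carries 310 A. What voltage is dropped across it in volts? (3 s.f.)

A = π(d/2)² = π(8.3000e-03 m)² = 2.1642e-04 m²
L = m/(density·A) = 440/(2730×2.1642e-04) = 744.7 m
R = ρL/A = (2.50×10^-8)(744.7)/(2.1642e-04) = 0.08602 Ω
V = IR = 310 × 0.08602 = 26.7 V

26.7 V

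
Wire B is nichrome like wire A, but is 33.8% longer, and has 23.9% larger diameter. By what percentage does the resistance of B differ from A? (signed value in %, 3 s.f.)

-12.8%

R ∝ L/d², so R_B/R_A = (1 + 33.8/100) × (1 + 23.9/100)⁻²
= 1.338 × 0.6514 = 0.8716
(R_B − R_A)/R_A = 0.8716 − 1 = -12.8%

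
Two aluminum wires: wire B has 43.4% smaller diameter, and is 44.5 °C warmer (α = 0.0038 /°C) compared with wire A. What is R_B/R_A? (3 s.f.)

R ∝ ρL/d² with ρ ∝ (1+αΔT), so R_B/R_A = (1 − 43.4/100)⁻² × (1 + 0.0038×44.5)
= 3.122 × 1.169 = 3.65

3.65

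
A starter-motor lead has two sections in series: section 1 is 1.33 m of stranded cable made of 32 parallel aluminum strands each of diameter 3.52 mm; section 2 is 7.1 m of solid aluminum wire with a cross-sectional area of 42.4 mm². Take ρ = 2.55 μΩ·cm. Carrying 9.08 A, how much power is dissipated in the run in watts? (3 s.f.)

ρ = 2.55 μΩ·cm = 2.55×10^-8 Ω·m
Section 1: A_strand = π(1.7600e-03)² = 9.731e-06 m²; R₁ = ρL/(N·A_s) = (2.55×10^-8)(1.33)/(32×9.731e-06) = 1.089×10^-4 Ω
Section 2: A = 42.4 mm² = 4.240e-05 m²
R₂ = (2.55×10^-8)(7.1)/(4.240e-05) = 0.00427 Ω
R = R₁ + R₂ = 0.004379 Ω
P = I²R = (9.08)² × 0.004379 = 0.361 W

0.361 W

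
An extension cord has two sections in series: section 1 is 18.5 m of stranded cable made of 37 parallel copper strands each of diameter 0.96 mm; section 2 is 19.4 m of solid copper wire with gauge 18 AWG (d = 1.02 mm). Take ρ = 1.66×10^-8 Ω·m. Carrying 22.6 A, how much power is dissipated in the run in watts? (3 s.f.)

207 W

Section 1: A_strand = π(4.8000e-04)² = 7.238e-07 m²; R₁ = ρL/(N·A_s) = (1.66×10^-8)(18.5)/(37×7.238e-07) = 0.01147 Ω
Section 2: A = π(1.02/2 mm)² = π(5.1000e-04 m)² = 8.171e-07 m²
R₂ = (1.66×10^-8)(19.4)/(8.171e-07) = 0.3941 Ω
R = R₁ + R₂ = 0.4056 Ω
P = I²R = (22.6)² × 0.4056 = 207 W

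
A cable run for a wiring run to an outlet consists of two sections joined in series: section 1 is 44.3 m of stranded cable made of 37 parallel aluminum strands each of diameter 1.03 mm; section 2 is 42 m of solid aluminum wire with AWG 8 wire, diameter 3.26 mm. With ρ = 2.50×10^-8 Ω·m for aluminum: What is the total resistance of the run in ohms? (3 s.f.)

0.162 Ω

Section 1: A_strand = π(5.1500e-04)² = 8.332e-07 m²; R₁ = ρL/(N·A_s) = (2.50×10^-8)(44.3)/(37×8.332e-07) = 0.03592 Ω
Section 2: A = π(3.26/2 mm)² = π(1.6300e-03 m)² = 8.347e-06 m²
R₂ = (2.50×10^-8)(42)/(8.347e-06) = 0.1258 Ω
R = R₁ + R₂ = 0.162 Ω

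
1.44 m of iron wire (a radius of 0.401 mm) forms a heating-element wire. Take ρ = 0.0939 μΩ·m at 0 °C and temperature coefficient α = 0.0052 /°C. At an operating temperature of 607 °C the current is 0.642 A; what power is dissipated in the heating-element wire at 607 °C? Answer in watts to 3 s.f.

ρ = 0.0939 μΩ·m = 9.39×10^-8 Ω·m
A = πr² = π(4.0100e-04 m)² = 5.052e-07 m²
R₍0₎ = ρL/A = (9.39×10^-8)(1.44)/(5.052e-07) = 0.2677 Ω
R₍607₎ = R₍0₎(1 + αΔT) = 0.2677 × (1 + 0.0052×607) = 1.113 Ω
P = I²R = (0.642)² × 1.113 = 0.459 W

0.459 W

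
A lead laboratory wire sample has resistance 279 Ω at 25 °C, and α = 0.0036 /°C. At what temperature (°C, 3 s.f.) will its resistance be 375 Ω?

R = R₀(1 + α(T − T₀)) ⇒ T = T₀ + (R/R₀ − 1)/α
T = 25 + (375/279 − 1)/0.0036 = 25 + (0.3441)/0.0036 = 121 °C

121 °C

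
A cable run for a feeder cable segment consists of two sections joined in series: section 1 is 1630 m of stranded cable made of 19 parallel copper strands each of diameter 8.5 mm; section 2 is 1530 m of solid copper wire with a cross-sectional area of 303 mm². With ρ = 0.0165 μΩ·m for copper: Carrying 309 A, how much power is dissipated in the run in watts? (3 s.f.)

ρ = 0.0165 μΩ·m = 1.65×10^-8 Ω·m
Section 1: A_strand = π(4.2500e-03)² = 5.675e-05 m²; R₁ = ρL/(N·A_s) = (1.65×10^-8)(1630)/(19×5.675e-05) = 0.02495 Ω
Section 2: A = 303 mm² = 3.030e-04 m²
R₂ = (1.65×10^-8)(1530)/(3.030e-04) = 0.08332 Ω
R = R₁ + R₂ = 0.1083 Ω
P = I²R = (309)² × 0.1083 = 10300 W

10300 W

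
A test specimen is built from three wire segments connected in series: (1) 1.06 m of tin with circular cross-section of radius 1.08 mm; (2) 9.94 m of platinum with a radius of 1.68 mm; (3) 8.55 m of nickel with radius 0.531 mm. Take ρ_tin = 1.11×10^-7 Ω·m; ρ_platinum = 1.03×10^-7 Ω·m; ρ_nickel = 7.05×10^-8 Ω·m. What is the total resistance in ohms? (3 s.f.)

Seg 1: A = πr² = π(1.0800e-03 m)² = 3.664e-06 m²
R_1 = (1.11×10^-7)(1.06)/(3.664e-06) = 0.03211 Ω
Seg 2: A = πr² = π(1.6800e-03 m)² = 8.867e-06 m²
R_2 = (1.03×10^-7)(9.94)/(8.867e-06) = 0.1155 Ω
Seg 3: A = πr² = π(5.3100e-04 m)² = 8.858e-07 m²
R_3 = (7.05×10^-8)(8.55)/(8.858e-07) = 0.6805 Ω
R_total = R_1 + R_2 + R_3 = 0.828 Ω

0.828 Ω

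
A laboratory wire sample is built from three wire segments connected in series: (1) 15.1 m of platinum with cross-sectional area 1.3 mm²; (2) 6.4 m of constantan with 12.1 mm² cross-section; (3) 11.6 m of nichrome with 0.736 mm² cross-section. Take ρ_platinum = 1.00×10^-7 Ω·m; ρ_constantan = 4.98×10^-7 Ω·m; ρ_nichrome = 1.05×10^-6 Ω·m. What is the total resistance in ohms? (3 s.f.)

18.0 Ω

Seg 1: A = 1.3 mm² = 1.300e-06 m²
R_1 = (1.00×10^-7)(15.1)/(1.300e-06) = 1.162 Ω
Seg 2: A = 12.1 mm² = 1.210e-05 m²
R_2 = (4.98×10^-7)(6.4)/(1.210e-05) = 0.2634 Ω
Seg 3: A = 0.736 mm² = 7.360e-07 m²
R_3 = (1.05×10^-6)(11.6)/(7.360e-07) = 16.55 Ω
R_total = R_1 + R_2 + R_3 = 18.0 Ω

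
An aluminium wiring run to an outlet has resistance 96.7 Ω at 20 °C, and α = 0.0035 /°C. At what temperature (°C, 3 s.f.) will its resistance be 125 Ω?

R = R₀(1 + α(T − T₀)) ⇒ T = T₀ + (R/R₀ − 1)/α
T = 20 + (125/96.7 − 1)/0.0035 = 20 + (0.2927)/0.0035 = 104 °C

104 °C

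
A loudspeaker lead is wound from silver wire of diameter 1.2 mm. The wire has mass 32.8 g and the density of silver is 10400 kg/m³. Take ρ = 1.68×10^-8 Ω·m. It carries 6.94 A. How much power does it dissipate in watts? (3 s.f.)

2.00 W

A = π(d/2)² = π(6.0000e-04 m)² = 1.1310e-06 m²
L = m/(density·A) = 0.0328/(10400×1.1310e-06) = 2.789 m
R = ρL/A = (1.68×10^-8)(2.789)/(1.1310e-06) = 0.04142 Ω
P = I²R = (6.94)² × 0.04142 = 2.00 W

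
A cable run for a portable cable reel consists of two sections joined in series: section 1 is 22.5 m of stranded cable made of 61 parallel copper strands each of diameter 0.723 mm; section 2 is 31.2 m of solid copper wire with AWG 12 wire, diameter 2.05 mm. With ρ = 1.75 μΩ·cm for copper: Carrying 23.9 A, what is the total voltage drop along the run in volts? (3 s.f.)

4.33 V

ρ = 1.75 μΩ·cm = 1.75×10^-8 Ω·m
Section 1: A_strand = π(3.6150e-04)² = 4.106e-07 m²; R₁ = ρL/(N·A_s) = (1.75×10^-8)(22.5)/(61×4.106e-07) = 0.01572 Ω
Section 2: A = π(2.05/2 mm)² = π(1.0250e-03 m)² = 3.301e-06 m²
R₂ = (1.75×10^-8)(31.2)/(3.301e-06) = 0.1654 Ω
R = R₁ + R₂ = 0.1811 Ω
V = IR = 23.9 × 0.1811 = 4.33 V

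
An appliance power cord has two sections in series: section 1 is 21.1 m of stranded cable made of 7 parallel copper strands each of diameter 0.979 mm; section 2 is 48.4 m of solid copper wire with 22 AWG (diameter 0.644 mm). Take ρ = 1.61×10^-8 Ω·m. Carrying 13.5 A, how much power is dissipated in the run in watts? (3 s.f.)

448 W

Section 1: A_strand = π(4.8950e-04)² = 7.528e-07 m²; R₁ = ρL/(N·A_s) = (1.61×10^-8)(21.1)/(7×7.528e-07) = 0.06447 Ω
Section 2: A = π(0.644/2 mm)² = π(3.2200e-04 m)² = 3.257e-07 m²
R₂ = (1.61×10^-8)(48.4)/(3.257e-07) = 2.392 Ω
R = R₁ + R₂ = 2.457 Ω
P = I²R = (13.5)² × 2.457 = 448 W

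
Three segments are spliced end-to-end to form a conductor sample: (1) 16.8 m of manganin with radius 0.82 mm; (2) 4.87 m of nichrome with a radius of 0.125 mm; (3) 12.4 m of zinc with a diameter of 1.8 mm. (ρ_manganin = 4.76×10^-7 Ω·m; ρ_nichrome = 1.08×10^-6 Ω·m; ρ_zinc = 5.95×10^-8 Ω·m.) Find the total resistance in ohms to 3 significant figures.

111 Ω

Seg 1: A = πr² = π(8.2000e-04 m)² = 2.112e-06 m²
R_1 = (4.76×10^-7)(16.8)/(2.112e-06) = 3.786 Ω
Seg 2: A = πr² = π(1.2500e-04 m)² = 4.909e-08 m²
R_2 = (1.08×10^-6)(4.87)/(4.909e-08) = 107.1 Ω
Seg 3: A = π(d/2)² = π(9.0000e-04 m)² = 2.545e-06 m²
R_3 = (5.95×10^-8)(12.4)/(2.545e-06) = 0.2899 Ω
R_total = R_1 + R_2 + R_3 = 111 Ω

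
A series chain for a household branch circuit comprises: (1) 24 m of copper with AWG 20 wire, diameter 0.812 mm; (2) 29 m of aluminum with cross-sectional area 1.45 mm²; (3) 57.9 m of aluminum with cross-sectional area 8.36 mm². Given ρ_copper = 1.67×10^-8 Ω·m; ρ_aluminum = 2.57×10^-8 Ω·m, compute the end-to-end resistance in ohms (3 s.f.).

Seg 1: A = π(0.812/2 mm)² = π(4.0600e-04 m)² = 5.178e-07 m²
R_1 = (1.67×10^-8)(24)/(5.178e-07) = 0.774 Ω
Seg 2: A = 1.45 mm² = 1.450e-06 m²
R_2 = (2.57×10^-8)(29)/(1.450e-06) = 0.514 Ω
Seg 3: A = 8.36 mm² = 8.360e-06 m²
R_3 = (2.57×10^-8)(57.9)/(8.360e-06) = 0.178 Ω
R_total = R_1 + R_2 + R_3 = 1.47 Ω

1.47 Ω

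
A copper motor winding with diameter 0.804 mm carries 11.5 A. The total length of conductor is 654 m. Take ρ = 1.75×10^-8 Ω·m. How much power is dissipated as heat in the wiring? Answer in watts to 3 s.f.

2980 W

A = π(d/2)² = π(4.0200e-04 m)² = 5.077e-07 m²
R = ρL/A = (1.75×10^-8)(654)/(5.077e-07) = 22.54 Ω
P = I²R = (11.5)² × 22.54 = 2980 W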